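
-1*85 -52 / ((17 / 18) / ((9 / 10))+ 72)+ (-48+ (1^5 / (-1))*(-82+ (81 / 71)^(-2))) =-2037355816 / 38821437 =-52.48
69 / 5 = 13.80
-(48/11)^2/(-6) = 384/121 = 3.17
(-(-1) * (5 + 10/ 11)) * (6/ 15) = 26/ 11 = 2.36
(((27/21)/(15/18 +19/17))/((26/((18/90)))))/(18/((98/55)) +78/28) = 2142/5445635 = 0.00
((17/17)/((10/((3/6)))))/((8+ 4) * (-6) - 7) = -1/1580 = -0.00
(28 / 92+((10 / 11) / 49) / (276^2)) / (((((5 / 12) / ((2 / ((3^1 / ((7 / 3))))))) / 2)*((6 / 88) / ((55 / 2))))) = 274916092 / 299943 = 916.56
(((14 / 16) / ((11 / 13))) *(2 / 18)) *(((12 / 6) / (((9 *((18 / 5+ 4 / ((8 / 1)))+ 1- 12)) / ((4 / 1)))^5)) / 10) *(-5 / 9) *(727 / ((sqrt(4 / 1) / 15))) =2117024000000 / 27429282676748997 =0.00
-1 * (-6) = 6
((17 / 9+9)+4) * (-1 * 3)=-134 / 3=-44.67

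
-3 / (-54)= 1 / 18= 0.06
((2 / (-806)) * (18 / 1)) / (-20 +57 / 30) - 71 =-5178773 / 72943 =-71.00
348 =348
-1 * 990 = -990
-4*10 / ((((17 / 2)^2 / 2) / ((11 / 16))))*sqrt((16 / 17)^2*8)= -2.03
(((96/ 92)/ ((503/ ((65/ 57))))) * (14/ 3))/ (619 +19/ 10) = 10400/ 584917071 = 0.00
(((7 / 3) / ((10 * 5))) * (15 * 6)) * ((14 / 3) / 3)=98 / 15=6.53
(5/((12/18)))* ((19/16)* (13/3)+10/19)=25865/608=42.54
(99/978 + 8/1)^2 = 6974881/106276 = 65.63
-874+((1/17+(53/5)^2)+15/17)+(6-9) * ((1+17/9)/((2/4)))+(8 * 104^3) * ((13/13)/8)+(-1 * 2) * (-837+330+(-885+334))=1435907509/1275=1126201.97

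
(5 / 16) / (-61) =-5 / 976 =-0.01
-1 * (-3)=3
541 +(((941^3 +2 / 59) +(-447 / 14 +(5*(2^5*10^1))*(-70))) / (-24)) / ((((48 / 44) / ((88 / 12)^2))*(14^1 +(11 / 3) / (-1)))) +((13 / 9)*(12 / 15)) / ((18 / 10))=-2747820826951489 / 16592688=-165604320.83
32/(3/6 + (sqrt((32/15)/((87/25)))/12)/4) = 300672/4693- 576 * sqrt(290)/4693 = 61.98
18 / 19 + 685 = 685.95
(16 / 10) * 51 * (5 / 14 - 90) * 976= -49975104 / 7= -7139300.57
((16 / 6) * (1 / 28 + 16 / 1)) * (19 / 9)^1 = 17062 / 189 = 90.28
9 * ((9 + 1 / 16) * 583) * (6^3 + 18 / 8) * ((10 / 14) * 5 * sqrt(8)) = 16604787375 * sqrt(2) / 224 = 104833551.37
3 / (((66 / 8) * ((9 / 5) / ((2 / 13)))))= 40 / 1287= 0.03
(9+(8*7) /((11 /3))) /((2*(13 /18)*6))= 801 /286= 2.80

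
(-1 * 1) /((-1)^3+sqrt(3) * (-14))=-1 /587+14 * sqrt(3) /587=0.04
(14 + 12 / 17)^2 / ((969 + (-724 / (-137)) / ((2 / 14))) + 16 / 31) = 0.21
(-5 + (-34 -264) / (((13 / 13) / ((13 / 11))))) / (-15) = 3929 / 165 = 23.81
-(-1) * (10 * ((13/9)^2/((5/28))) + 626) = 742.84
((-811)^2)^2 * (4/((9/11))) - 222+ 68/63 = 133239849449110/63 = 2114918245223.97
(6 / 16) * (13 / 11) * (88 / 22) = 39 / 22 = 1.77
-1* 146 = -146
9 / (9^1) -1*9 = -8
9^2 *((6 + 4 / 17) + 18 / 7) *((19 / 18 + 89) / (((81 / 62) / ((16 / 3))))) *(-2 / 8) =-210652192 / 3213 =-65562.46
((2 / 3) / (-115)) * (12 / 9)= -8 / 1035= -0.01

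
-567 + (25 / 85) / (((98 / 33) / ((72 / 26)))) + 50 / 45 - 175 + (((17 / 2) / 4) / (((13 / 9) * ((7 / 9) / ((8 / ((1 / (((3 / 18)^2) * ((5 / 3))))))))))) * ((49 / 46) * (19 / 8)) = -105996233069 / 143462592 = -738.84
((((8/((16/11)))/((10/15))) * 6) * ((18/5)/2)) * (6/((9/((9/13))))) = 2673/65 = 41.12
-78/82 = -39/41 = -0.95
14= 14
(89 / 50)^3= 704969 / 125000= 5.64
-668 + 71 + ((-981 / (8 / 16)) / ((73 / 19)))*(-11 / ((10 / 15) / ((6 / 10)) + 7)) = 95.54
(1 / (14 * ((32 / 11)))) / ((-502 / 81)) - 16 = -3599227 / 224896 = -16.00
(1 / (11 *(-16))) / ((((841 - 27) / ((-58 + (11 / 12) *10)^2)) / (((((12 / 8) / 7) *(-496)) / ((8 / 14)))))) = 2661319 / 859584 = 3.10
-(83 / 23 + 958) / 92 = -22117 / 2116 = -10.45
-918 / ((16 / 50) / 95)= -1090125 / 4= -272531.25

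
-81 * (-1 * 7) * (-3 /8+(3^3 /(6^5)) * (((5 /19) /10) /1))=-212.57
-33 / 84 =-11 / 28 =-0.39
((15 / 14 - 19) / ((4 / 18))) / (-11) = 2259 / 308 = 7.33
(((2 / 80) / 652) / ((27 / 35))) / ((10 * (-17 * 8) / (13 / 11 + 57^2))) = -31283 / 263355840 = -0.00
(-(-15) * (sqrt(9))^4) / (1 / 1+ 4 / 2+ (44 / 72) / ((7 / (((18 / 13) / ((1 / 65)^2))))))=8505 / 3596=2.37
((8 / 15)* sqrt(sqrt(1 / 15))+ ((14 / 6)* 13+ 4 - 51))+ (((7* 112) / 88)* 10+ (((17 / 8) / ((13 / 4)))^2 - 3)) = 8* 15^(3 / 4) / 225+ 1558253 / 22308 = 70.12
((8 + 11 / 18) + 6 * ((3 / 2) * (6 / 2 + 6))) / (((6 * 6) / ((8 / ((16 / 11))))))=17743 / 1296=13.69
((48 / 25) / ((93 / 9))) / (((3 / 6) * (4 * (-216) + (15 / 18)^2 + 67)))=-10368 / 22216925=-0.00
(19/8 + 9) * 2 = 91/4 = 22.75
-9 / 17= -0.53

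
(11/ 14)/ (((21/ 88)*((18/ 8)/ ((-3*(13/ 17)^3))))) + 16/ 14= -1777240/ 2166633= -0.82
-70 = -70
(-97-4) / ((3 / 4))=-404 / 3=-134.67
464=464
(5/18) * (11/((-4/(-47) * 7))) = 5.13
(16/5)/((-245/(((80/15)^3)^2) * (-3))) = 100.20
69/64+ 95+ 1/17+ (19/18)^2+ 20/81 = 954701/9792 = 97.50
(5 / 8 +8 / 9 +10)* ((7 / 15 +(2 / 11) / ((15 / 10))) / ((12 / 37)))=2975281 / 142560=20.87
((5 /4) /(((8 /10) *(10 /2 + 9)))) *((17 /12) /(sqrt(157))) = 0.01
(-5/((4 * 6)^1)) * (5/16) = -25/384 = -0.07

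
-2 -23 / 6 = -35 / 6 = -5.83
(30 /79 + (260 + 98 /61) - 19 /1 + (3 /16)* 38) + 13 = 10143467 /38552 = 263.11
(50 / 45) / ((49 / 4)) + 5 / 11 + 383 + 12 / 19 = 35409194 / 92169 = 384.18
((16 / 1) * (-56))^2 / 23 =802816 / 23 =34905.04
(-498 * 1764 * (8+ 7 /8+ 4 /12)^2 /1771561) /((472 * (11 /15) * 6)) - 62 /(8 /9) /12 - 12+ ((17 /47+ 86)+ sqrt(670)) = sqrt(670)+ 474004813334253 /6916854423424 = 94.41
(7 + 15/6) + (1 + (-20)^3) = -15979/2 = -7989.50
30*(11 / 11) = 30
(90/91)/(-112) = -0.01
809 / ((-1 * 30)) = -809 / 30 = -26.97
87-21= 66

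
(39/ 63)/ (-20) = -13/ 420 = -0.03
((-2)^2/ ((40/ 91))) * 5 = 91/ 2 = 45.50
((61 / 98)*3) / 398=183 / 39004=0.00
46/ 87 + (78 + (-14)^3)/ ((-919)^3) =35703203656/ 67525185633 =0.53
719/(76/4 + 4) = 719/23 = 31.26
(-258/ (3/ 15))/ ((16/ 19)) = -12255/ 8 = -1531.88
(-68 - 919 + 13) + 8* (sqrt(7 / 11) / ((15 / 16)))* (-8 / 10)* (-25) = -974 + 512* sqrt(77) / 33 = -837.86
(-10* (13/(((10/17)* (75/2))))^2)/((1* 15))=-97682/421875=-0.23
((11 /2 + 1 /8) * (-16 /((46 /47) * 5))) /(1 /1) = -423 /23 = -18.39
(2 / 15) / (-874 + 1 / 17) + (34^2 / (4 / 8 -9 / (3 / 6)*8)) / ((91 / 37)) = -19064796098 / 5820304035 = -3.28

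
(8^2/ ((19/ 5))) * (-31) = -9920/ 19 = -522.11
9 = 9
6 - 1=5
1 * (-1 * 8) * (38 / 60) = -76 / 15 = -5.07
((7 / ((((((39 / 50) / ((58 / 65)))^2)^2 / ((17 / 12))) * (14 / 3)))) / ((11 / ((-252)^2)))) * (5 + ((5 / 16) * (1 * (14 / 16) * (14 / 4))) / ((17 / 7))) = 1016959565343750 / 8973037931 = 113335.03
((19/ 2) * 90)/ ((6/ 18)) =2565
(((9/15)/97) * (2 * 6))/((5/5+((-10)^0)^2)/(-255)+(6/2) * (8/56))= 12852/72847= 0.18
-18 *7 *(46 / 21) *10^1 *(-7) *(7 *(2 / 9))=30053.33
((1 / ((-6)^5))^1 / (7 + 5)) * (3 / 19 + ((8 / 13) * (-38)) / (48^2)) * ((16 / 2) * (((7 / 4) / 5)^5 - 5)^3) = 0.00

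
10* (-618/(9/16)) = -32960/3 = -10986.67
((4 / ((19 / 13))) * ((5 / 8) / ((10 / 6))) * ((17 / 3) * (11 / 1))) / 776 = 2431 / 29488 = 0.08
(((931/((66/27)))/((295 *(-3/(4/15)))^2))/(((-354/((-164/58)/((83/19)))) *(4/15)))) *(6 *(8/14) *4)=6630848/2039182418625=0.00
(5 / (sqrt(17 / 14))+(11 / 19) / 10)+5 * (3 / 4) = 1447 / 380+5 * sqrt(238) / 17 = 8.35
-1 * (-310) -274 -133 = -97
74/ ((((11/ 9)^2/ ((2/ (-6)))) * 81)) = -74/ 363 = -0.20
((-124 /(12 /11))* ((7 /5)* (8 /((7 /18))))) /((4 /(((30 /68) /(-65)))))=6138 /1105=5.55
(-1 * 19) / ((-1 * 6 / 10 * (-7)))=-95 / 21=-4.52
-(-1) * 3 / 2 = 3 / 2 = 1.50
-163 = -163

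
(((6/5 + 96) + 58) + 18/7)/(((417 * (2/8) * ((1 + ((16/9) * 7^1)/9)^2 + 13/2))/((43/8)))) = 0.67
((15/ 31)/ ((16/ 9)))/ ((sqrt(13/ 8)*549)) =15*sqrt(26)/ 196664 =0.00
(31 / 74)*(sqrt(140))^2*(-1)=-2170 / 37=-58.65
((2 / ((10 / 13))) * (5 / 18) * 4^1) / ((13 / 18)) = 4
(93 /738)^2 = 961 /60516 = 0.02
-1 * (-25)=25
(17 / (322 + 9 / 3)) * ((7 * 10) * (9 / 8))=1071 / 260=4.12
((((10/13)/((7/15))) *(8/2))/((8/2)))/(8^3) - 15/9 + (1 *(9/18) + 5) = 3.84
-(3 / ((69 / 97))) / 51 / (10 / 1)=-97 / 11730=-0.01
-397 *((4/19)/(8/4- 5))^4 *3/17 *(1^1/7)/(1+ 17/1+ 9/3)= -0.00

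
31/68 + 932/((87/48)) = 1014915/1972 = 514.66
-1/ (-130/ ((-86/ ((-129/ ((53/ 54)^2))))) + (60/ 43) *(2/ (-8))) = 120787/ 24492795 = 0.00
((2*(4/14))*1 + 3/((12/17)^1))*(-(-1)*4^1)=135/7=19.29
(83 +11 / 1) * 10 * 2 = 1880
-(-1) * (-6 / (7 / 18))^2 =11664 / 49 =238.04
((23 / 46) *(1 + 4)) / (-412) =-5 / 824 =-0.01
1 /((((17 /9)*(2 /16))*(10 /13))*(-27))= -52 /255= -0.20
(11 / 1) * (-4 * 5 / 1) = -220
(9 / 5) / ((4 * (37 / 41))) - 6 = -5.50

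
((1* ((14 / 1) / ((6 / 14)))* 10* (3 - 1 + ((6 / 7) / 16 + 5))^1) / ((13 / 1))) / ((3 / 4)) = 27650 / 117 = 236.32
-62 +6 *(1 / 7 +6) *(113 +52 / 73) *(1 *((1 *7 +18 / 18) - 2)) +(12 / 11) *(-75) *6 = 138241526 / 5621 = 24593.76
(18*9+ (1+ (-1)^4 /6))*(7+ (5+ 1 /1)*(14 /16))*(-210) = -1678985 /4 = -419746.25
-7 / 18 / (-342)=0.00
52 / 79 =0.66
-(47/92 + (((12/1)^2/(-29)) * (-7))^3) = -94226857387/2243788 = -41994.55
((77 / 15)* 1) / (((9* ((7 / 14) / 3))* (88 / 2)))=7 / 90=0.08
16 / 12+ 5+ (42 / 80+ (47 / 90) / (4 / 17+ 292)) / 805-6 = 120212737 / 359931600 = 0.33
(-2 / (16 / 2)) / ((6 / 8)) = -1 / 3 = -0.33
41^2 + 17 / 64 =107601 / 64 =1681.27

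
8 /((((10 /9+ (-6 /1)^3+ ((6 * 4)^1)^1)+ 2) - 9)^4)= 52488 /10061336585521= 0.00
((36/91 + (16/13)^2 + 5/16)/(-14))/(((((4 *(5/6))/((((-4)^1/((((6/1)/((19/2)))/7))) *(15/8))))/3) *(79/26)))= 7194825/1840384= 3.91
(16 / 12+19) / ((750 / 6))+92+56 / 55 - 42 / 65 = 4962173 / 53625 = 92.53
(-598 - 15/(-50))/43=-139/10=-13.90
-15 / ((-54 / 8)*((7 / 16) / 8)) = 2560 / 63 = 40.63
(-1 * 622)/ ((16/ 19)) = -5909/ 8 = -738.62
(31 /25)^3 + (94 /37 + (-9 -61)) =-37897733 /578125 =-65.55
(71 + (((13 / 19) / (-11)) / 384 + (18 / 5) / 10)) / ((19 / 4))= 143176379 / 9530400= 15.02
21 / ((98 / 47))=141 / 14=10.07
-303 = -303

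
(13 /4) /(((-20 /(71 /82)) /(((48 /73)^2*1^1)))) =-66456 /1092445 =-0.06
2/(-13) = -2/13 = -0.15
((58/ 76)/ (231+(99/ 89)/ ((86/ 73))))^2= 12317226289/ 1137761404256961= 0.00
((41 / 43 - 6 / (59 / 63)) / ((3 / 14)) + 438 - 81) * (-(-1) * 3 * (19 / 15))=47945303 / 38055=1259.89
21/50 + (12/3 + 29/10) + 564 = 14283/25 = 571.32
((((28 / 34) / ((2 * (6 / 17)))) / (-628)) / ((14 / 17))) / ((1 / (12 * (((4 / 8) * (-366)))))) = 3111 / 628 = 4.95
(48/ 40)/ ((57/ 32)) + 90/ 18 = 539/ 95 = 5.67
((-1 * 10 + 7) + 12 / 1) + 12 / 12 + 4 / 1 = 14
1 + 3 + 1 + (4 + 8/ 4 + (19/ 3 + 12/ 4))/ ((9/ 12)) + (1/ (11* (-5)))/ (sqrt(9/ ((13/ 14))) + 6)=sqrt(182)/ 6270 + 239266/ 9405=25.44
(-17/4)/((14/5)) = -85/56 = -1.52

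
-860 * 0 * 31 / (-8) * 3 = 0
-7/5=-1.40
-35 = -35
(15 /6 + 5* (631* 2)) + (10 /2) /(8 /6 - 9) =290345 /46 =6311.85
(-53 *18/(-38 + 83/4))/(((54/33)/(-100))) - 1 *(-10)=-232510/69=-3369.71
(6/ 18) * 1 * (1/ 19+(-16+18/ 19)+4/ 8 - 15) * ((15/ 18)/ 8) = -295/ 288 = -1.02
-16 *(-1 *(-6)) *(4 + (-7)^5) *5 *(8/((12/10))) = 53769600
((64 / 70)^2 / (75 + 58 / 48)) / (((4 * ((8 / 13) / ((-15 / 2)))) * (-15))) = 4992 / 2240525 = 0.00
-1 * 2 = -2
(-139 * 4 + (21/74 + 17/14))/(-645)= 47872/55685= 0.86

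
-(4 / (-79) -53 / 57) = 4415 / 4503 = 0.98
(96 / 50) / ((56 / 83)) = 498 / 175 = 2.85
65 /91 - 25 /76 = 205 /532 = 0.39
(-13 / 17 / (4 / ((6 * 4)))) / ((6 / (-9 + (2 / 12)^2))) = 247 / 36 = 6.86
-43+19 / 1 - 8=-32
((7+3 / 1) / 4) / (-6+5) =-5 / 2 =-2.50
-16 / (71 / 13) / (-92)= 52 / 1633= 0.03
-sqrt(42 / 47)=-sqrt(1974) / 47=-0.95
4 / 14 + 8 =58 / 7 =8.29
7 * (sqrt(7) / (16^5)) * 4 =7 * sqrt(7) / 262144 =0.00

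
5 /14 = 0.36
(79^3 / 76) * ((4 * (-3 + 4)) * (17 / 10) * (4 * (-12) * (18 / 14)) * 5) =-1810439208 / 133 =-13612324.87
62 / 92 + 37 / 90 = 1123 / 1035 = 1.09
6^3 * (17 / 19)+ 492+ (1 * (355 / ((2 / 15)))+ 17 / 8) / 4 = 821663 / 608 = 1351.42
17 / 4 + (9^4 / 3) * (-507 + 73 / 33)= -48574541 / 44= -1103966.84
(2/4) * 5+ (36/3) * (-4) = -91/2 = -45.50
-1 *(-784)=784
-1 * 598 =-598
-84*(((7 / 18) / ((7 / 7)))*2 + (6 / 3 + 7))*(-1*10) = 24640 / 3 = 8213.33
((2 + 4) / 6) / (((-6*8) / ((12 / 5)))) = -1 / 20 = -0.05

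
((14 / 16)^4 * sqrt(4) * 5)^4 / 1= 20770581606000625 / 17592186044416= 1180.67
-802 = -802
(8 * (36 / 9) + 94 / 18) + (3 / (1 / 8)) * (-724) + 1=-156040 / 9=-17337.78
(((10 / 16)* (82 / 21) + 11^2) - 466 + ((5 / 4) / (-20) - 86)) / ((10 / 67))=-9649139 / 3360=-2871.77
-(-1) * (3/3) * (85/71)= 85/71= 1.20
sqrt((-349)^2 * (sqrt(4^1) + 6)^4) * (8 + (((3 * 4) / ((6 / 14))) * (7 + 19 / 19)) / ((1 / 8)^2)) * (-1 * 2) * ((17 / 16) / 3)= -680823616 / 3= -226941205.33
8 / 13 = 0.62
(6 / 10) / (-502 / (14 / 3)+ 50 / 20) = -42 / 7355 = -0.01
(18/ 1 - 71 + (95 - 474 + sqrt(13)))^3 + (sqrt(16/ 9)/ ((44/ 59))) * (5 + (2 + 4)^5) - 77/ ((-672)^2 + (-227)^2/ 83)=-9078238825794232/ 112599003 + 559885 * sqrt(13)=-78605810.44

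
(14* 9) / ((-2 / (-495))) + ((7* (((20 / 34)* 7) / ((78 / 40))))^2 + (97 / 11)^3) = 18774305779652 / 585066339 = 32089.19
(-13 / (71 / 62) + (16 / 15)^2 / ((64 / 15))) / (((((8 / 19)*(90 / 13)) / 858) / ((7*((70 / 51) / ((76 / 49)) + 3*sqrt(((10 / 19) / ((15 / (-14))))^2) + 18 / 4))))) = -255258700697 / 1629450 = -156653.29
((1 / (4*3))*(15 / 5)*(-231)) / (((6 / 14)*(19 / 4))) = -539 / 19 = -28.37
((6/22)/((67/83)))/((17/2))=0.04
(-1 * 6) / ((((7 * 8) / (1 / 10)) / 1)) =-3 / 280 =-0.01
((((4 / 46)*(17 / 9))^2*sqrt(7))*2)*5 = 11560*sqrt(7) / 42849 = 0.71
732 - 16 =716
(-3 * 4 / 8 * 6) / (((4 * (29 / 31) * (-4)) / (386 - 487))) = -28179 / 464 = -60.73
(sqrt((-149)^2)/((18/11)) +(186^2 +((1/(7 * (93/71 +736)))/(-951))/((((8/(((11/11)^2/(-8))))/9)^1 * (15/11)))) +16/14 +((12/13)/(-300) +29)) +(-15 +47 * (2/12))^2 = 34768.56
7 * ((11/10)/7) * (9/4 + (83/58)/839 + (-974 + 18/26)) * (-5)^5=8446567848125/2530424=3338004.95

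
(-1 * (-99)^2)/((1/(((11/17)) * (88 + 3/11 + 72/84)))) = -565245.91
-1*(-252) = 252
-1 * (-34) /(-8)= -17 /4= -4.25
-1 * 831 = -831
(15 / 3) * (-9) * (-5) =225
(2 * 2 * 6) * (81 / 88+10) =2883 / 11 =262.09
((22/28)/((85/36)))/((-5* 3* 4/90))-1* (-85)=50278/595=84.50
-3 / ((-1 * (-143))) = -3 / 143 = -0.02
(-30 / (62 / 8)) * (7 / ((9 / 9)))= -840 / 31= -27.10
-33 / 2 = -16.50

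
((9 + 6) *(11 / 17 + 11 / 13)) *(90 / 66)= 6750 / 221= 30.54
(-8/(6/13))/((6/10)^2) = -1300/27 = -48.15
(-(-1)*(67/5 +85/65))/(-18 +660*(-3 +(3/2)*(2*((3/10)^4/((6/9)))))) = -191200/25661259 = -0.01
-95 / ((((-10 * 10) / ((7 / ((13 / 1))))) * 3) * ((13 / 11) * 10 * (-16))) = -1463 / 1622400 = -0.00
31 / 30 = 1.03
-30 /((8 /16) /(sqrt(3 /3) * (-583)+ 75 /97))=3388560 /97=34933.61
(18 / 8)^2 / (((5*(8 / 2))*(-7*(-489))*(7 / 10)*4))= 27 / 1022336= 0.00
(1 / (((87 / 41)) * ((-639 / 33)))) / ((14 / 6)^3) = -0.00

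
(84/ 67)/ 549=28/ 12261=0.00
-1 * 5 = -5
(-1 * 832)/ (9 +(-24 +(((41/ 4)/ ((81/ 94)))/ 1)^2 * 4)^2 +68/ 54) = -43046721/ 15197857603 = -0.00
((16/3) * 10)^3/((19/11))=45056000/513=87828.46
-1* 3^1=-3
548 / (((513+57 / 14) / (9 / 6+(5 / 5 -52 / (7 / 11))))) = -607732 / 7239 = -83.95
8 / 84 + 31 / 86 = 823 / 1806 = 0.46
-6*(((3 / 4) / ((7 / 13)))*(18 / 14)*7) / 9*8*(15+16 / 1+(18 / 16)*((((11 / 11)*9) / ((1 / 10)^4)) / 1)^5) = -3108929850000000000000014508 / 7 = -444132835714285714285716400.00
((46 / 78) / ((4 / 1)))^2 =529 / 24336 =0.02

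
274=274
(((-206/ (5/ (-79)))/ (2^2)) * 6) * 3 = 73233/ 5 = 14646.60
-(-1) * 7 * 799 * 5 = 27965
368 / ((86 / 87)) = 16008 / 43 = 372.28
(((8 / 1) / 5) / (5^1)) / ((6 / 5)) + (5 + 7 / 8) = 737 / 120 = 6.14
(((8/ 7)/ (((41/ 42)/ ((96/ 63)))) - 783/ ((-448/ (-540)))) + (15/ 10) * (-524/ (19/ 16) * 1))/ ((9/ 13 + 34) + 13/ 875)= -46.21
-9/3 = -3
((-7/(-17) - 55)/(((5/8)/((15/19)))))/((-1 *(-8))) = -2784/323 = -8.62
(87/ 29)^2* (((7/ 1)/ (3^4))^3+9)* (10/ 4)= 11958280/ 59049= 202.51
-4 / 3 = -1.33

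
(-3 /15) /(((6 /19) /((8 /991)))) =-76 /14865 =-0.01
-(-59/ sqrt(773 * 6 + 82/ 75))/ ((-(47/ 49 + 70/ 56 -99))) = 28910 * sqrt(260949)/ 1650154493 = 0.01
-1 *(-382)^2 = -145924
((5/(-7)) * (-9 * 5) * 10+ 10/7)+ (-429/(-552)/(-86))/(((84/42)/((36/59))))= 1054977071/3267656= 322.85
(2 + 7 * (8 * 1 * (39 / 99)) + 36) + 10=70.06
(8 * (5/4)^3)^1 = 125/8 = 15.62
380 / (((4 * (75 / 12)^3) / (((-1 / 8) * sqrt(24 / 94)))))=-304 * sqrt(141) / 146875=-0.02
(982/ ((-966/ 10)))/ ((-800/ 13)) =6383/ 38640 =0.17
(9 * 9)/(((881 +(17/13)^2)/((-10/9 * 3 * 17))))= -129285/24863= -5.20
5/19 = 0.26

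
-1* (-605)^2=-366025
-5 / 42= -0.12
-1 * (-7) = 7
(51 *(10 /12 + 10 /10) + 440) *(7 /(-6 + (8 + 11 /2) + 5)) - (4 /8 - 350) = 32413 /50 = 648.26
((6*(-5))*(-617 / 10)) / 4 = 1851 / 4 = 462.75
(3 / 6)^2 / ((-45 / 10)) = -1 / 18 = -0.06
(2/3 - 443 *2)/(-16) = 166/3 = 55.33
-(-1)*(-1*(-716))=716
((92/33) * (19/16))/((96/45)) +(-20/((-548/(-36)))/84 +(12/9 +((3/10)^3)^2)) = 181670719451/63294000000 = 2.87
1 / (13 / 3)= 3 / 13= 0.23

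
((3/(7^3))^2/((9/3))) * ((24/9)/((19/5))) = 40/2235331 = 0.00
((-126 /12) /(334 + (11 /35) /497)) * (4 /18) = -121765 /17429823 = -0.01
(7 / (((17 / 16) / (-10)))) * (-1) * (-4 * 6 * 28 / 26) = -376320 / 221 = -1702.81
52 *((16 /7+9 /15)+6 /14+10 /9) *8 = 579904 /315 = 1840.97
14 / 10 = 7 / 5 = 1.40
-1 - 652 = -653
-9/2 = -4.50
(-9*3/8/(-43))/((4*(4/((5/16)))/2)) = 135/44032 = 0.00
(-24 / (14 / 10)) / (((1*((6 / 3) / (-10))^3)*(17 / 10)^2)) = 1500000 / 2023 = 741.47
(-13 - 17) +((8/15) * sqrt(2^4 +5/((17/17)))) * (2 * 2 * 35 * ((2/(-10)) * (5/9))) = -68.02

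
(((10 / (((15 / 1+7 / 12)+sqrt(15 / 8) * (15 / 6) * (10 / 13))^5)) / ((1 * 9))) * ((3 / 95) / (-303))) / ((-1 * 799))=132235650915042016370755584 / 562489898606428434179493650493297337843-284294399054267375025408000 * sqrt(30) / 9562328276309283381051392058386054743331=0.00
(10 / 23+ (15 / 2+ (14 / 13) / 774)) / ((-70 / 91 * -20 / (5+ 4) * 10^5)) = 1836637 / 39560000000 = 0.00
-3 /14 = -0.21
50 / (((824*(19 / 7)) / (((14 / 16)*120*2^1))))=18375 / 3914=4.69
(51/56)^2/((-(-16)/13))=33813/50176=0.67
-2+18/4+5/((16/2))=25/8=3.12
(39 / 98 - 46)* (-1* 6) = 13407 / 49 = 273.61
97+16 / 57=5545 / 57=97.28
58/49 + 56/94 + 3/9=14597/6909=2.11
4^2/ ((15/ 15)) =16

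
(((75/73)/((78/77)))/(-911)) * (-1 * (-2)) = -1925/864539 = -0.00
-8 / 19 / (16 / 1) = -1 / 38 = -0.03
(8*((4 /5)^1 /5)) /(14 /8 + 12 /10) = 128 /295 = 0.43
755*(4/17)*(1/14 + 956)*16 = 323381600/119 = 2717492.44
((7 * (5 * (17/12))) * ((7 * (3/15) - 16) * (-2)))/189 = 7.66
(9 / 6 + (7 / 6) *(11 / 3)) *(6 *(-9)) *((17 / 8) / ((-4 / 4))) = 663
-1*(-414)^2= -171396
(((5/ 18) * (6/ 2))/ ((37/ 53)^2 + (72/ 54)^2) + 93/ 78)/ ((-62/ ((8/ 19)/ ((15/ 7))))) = -500332/ 101187255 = -0.00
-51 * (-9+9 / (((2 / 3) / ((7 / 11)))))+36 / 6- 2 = 547 / 22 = 24.86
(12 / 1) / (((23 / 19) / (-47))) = -10716 / 23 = -465.91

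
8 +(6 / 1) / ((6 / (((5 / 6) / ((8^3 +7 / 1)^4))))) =8.00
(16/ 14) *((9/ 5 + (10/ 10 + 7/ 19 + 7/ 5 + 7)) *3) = 3768/ 95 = 39.66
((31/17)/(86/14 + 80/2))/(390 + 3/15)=1085/10712941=0.00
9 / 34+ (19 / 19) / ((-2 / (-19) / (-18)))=-5805 / 34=-170.74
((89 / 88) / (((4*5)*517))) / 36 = 89 / 32757120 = 0.00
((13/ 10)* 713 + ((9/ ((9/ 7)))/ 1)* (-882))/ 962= -52471/ 9620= -5.45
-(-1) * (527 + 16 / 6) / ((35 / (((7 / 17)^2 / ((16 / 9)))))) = 33369 / 23120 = 1.44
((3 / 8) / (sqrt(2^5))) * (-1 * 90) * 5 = -675 * sqrt(2) / 32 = -29.83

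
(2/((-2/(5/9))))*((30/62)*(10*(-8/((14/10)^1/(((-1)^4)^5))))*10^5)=1000000000/651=1536098.31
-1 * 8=-8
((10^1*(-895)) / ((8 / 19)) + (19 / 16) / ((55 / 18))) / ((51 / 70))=-65468053 / 2244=-29174.71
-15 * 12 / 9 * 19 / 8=-95 / 2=-47.50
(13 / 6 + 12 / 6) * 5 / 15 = 25 / 18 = 1.39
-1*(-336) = 336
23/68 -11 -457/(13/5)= -164805/884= -186.43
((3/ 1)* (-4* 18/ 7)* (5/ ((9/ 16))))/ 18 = -320/ 21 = -15.24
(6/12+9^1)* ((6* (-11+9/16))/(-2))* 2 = 9519/16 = 594.94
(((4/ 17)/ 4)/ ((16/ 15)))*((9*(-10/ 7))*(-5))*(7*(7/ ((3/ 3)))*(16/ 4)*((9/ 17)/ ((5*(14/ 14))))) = 42525/ 578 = 73.57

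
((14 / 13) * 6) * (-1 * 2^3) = -672 / 13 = -51.69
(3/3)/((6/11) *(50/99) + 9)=0.11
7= 7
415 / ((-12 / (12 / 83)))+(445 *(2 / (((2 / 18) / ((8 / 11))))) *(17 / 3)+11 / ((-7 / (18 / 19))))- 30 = 48241577 / 1463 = 32974.42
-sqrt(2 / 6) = -sqrt(3) / 3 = -0.58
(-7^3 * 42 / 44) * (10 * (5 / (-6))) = 60025 / 22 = 2728.41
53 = 53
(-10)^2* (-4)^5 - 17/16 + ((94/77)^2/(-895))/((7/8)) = -60859303703153/594322960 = -102401.06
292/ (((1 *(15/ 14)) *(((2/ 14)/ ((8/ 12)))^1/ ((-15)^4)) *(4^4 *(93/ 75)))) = 100603125/ 496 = 202828.88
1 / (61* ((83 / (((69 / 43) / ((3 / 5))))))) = 115 / 217709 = 0.00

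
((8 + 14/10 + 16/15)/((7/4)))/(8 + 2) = 314/525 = 0.60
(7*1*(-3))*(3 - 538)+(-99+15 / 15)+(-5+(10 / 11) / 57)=6979774 / 627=11132.02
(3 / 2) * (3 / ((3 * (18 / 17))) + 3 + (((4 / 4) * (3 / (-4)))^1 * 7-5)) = -227 / 24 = -9.46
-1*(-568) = 568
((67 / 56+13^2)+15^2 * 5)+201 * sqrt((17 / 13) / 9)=67 * sqrt(221) / 13+72531 / 56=1371.81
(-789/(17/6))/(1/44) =-208296/17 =-12252.71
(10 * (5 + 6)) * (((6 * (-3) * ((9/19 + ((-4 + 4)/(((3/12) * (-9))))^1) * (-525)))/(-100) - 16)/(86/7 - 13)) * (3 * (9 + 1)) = 5333790/19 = 280725.79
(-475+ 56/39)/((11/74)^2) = -9194204/429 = -21431.71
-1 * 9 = -9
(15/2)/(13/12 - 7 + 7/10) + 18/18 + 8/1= 2367/313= 7.56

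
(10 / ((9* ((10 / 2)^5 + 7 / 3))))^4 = 625 / 39223536717350241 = 0.00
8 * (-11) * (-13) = 1144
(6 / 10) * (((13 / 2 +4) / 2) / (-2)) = -1.58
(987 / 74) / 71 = 987 / 5254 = 0.19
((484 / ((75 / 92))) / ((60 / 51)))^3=6777450543438784 / 52734375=128520543.64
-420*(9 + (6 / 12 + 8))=-7350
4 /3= 1.33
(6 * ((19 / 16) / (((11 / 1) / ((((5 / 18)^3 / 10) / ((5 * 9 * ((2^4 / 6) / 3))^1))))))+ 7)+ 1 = 21897311 / 2737152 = 8.00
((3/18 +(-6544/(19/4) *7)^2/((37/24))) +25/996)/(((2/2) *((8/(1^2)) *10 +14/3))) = 802552081608083/1126369096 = 712512.52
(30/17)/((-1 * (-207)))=0.01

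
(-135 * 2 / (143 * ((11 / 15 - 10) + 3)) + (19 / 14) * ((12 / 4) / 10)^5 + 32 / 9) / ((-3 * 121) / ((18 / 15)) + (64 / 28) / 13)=-326895077713 / 25602201900000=-0.01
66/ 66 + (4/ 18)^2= 85/ 81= 1.05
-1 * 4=-4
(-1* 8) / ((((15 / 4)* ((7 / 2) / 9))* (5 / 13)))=-2496 / 175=-14.26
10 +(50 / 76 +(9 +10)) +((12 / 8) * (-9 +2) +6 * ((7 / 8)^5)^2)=20.74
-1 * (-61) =61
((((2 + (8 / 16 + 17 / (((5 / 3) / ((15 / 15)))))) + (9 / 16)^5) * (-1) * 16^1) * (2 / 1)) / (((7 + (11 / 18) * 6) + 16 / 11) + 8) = -20.29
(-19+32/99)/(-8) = 1849/792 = 2.33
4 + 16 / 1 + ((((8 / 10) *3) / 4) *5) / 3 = 21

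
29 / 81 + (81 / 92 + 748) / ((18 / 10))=3103033 / 7452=416.40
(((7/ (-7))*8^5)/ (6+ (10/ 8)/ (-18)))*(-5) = 11796480/ 427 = 27626.42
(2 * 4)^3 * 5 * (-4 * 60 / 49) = -614400 / 49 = -12538.78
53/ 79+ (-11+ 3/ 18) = -10.16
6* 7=42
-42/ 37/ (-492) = 7/ 3034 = 0.00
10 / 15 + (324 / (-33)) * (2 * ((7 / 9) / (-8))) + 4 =217 / 33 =6.58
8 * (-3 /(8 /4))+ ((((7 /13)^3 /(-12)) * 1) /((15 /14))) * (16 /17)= -20187668 /1680705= -12.01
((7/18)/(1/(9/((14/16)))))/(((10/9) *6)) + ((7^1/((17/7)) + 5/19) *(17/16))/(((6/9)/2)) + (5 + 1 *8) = 4489/190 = 23.63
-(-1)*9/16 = 9/16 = 0.56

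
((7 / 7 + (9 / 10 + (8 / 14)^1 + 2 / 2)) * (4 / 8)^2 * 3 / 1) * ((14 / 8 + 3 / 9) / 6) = 405 / 448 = 0.90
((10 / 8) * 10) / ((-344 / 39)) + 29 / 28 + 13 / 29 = 0.07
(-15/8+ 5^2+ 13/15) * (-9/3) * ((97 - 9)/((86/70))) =-221683/43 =-5155.42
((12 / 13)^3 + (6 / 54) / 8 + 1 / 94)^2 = 36359730189409 / 55273990883904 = 0.66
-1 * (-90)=90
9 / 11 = 0.82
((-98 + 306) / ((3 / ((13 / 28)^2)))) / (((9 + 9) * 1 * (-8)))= -2197 / 21168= -0.10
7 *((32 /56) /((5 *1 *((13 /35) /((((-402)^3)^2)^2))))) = 498735943217626015929769931685888 /13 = 38364303324432770456136150000000.00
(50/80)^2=25/64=0.39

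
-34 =-34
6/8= 3/4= 0.75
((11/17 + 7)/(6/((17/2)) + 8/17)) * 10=65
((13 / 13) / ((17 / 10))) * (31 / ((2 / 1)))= 155 / 17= 9.12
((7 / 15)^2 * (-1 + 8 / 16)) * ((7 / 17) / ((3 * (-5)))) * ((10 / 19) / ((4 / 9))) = 0.00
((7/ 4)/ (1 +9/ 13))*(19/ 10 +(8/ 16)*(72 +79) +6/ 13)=35427/ 440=80.52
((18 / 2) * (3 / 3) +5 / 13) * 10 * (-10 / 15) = -2440 / 39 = -62.56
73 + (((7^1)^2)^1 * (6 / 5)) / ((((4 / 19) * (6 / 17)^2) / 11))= 2968409 / 120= 24736.74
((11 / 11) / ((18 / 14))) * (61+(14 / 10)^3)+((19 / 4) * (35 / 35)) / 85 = 49.63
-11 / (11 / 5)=-5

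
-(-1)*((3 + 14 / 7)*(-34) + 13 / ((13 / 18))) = -152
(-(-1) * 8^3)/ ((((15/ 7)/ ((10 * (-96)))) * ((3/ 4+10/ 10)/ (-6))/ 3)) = 2359296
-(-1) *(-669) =-669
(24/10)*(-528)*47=-297792/5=-59558.40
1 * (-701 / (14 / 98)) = -4907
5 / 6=0.83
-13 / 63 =-0.21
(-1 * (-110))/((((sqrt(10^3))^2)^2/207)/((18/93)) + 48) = 34155/7764904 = 0.00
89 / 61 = 1.46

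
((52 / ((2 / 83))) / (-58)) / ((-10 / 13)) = 48.37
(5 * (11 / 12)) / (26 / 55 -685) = -3025 / 451788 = -0.01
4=4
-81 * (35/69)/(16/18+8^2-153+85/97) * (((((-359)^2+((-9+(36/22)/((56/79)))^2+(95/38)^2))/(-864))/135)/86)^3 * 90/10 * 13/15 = -18458304388773389796757779387541/2366129801440315271355346940998975488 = -0.00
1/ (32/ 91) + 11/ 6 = 449/ 96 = 4.68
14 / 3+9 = 41 / 3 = 13.67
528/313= 1.69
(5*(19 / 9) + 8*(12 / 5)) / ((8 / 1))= 1339 / 360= 3.72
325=325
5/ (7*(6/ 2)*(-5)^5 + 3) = -5/ 65622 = -0.00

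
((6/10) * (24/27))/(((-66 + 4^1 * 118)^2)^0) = 8/15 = 0.53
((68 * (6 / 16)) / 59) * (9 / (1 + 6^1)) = 459 / 826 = 0.56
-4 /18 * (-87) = 58 /3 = 19.33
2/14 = 1/7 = 0.14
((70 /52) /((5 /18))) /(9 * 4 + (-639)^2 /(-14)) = -98 /589069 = -0.00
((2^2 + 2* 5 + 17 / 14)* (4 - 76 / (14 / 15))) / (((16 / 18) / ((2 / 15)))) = -176.70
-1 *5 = -5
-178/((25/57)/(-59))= 598614/25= 23944.56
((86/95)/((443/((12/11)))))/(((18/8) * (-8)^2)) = 43/2777610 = 0.00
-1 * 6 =-6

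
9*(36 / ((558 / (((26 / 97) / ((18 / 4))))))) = 104 / 3007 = 0.03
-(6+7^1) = -13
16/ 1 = 16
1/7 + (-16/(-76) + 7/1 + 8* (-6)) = -5406/133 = -40.65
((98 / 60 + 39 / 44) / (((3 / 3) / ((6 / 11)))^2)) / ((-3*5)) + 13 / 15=81526 / 99825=0.82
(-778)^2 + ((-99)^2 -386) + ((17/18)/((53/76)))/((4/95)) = 586453531/954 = 614731.16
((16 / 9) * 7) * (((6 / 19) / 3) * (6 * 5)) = 2240 / 57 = 39.30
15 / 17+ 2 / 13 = 229 / 221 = 1.04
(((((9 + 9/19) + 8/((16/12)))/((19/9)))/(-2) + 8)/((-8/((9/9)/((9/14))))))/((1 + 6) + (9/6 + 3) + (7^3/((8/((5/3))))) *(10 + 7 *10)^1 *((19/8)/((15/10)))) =-10955/117781304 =-0.00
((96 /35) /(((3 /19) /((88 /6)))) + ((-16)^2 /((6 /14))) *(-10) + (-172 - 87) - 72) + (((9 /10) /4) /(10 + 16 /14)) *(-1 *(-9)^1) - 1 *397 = -28157747 /4368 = -6446.37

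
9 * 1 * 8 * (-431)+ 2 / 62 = -961991 / 31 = -31031.97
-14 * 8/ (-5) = 112/ 5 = 22.40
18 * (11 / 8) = 99 / 4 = 24.75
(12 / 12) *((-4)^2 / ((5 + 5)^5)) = 1 / 6250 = 0.00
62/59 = 1.05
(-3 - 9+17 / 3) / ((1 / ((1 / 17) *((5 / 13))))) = -95 / 663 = -0.14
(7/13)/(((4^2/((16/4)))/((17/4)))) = 119/208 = 0.57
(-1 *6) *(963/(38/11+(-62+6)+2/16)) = 508464/4613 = 110.22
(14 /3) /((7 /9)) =6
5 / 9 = 0.56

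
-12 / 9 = -4 / 3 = -1.33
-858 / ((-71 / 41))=35178 / 71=495.46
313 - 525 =-212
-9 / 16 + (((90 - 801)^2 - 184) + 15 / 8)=8085413 / 16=505338.31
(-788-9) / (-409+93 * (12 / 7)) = 5579 / 1747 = 3.19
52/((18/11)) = 286/9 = 31.78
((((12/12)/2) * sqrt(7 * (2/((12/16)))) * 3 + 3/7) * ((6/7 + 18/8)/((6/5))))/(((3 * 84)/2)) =145/16464 + 145 * sqrt(42)/7056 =0.14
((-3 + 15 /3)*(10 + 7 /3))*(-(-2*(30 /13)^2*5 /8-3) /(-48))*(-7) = 17612 /507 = 34.74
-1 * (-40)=40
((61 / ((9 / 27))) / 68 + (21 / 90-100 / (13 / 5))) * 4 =-471221 / 3315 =-142.15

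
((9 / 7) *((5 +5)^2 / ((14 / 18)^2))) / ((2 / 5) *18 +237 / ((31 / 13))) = 3766500 / 1888901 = 1.99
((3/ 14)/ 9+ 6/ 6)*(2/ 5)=0.41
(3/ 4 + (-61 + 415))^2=2013561/ 16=125847.56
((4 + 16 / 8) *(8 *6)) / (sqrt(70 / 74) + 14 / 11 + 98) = 2.87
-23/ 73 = -0.32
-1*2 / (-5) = 2 / 5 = 0.40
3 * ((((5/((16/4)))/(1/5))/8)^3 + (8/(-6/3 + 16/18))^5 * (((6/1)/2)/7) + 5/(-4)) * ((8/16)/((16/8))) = -17833863505887/2867200000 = -6219.96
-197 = -197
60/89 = 0.67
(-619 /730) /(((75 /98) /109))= -3306079 /27375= -120.77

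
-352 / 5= -70.40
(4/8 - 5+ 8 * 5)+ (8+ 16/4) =95/2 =47.50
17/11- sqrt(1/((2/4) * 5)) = 0.91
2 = 2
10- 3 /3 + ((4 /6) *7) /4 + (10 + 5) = 151 /6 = 25.17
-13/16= -0.81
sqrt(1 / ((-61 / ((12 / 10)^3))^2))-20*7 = -1067284 / 7625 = -139.97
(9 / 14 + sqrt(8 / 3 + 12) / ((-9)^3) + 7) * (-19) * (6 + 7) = -1886.49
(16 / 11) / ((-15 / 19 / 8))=-2432 / 165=-14.74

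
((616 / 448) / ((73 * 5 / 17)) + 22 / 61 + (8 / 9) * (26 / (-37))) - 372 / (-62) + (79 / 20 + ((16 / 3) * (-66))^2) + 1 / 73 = 7349816027753 / 59313960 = 123913.76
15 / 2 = 7.50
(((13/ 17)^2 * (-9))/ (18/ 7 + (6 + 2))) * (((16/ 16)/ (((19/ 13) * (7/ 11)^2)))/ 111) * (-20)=7975110/ 52620253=0.15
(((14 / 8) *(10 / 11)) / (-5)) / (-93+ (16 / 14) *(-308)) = 7 / 9790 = 0.00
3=3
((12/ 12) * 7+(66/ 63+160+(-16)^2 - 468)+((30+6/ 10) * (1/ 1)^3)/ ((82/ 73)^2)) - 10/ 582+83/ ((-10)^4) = -674899517149/ 34241970000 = -19.71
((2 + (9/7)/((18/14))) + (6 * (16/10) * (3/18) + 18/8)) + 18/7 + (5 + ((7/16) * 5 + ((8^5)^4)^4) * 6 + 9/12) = 2968303068827685673699939801248103106590172946751039849644298418171601231603/280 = 10601082388670305977499790000000000000000000000000000000000000000000000000.00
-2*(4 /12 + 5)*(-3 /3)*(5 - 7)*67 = -1429.33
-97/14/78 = -97/1092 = -0.09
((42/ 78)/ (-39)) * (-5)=35/ 507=0.07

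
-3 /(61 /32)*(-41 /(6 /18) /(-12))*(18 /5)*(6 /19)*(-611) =64932192 /5795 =11204.86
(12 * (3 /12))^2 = 9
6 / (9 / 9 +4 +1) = 1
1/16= 0.06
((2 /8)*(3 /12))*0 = 0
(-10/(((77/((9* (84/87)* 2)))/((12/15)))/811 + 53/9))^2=606155673600/210696606289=2.88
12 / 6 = 2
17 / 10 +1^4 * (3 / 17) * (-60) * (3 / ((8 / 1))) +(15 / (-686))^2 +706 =28149660057 / 40000660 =703.73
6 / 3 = 2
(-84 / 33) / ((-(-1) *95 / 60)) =-336 / 209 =-1.61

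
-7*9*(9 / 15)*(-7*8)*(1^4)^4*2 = 4233.60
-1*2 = -2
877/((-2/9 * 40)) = -7893/80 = -98.66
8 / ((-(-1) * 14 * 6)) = 2 / 21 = 0.10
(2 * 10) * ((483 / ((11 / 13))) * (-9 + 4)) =-627900 / 11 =-57081.82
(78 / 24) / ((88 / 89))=1157 / 352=3.29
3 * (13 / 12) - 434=-430.75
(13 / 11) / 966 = 13 / 10626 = 0.00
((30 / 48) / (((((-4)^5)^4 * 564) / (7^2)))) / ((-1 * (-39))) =245 / 193478862116487168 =0.00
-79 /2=-39.50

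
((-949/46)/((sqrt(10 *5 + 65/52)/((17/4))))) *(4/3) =-16133 *sqrt(205)/14145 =-16.33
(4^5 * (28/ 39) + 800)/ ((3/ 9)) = 59872/ 13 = 4605.54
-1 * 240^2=-57600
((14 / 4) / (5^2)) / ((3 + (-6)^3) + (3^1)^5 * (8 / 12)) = -0.00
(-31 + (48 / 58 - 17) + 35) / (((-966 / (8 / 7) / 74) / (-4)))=-417952 / 98049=-4.26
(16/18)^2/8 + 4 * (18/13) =5936/1053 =5.64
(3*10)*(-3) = -90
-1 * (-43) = 43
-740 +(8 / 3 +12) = -2176 / 3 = -725.33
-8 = -8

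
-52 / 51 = -1.02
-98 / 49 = -2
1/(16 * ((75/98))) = 49/600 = 0.08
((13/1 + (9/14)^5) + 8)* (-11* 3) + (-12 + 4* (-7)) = -396173609/537824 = -736.62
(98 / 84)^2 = 49 / 36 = 1.36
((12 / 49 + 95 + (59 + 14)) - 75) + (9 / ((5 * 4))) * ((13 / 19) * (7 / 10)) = 17402331 / 186200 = 93.46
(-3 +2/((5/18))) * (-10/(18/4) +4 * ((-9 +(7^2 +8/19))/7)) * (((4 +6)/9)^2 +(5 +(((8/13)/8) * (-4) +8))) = 73289804/60021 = 1221.07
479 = 479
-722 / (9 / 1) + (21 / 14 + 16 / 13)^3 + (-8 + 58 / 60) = -52906169 / 790920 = -66.89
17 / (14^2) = 17 / 196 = 0.09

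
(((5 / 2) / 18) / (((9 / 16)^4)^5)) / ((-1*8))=-188894659314785808547840 / 109418989131512359209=-1726.34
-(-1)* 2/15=2/15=0.13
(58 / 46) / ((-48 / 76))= -551 / 276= -2.00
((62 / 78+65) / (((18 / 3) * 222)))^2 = 1646089 / 674648676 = 0.00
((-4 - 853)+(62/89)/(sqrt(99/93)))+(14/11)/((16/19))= -75283/88+62 * sqrt(1023)/2937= -854.81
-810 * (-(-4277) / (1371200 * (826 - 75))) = -346437 / 102977120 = -0.00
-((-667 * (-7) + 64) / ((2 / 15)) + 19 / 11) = -35499.23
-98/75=-1.31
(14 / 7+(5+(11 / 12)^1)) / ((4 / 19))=1805 / 48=37.60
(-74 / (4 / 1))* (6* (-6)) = 666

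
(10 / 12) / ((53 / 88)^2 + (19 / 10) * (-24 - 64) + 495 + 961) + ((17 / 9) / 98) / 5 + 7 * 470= 724232771165377 / 220131240210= 3290.00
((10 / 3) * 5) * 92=4600 / 3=1533.33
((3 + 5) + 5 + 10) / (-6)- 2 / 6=-25 / 6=-4.17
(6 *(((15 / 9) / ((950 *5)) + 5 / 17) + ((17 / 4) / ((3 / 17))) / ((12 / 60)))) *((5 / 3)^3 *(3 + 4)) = 409391815 / 17442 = 23471.61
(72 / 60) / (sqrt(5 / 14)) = 6*sqrt(70) / 25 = 2.01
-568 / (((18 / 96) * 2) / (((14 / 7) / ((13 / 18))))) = -54528 / 13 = -4194.46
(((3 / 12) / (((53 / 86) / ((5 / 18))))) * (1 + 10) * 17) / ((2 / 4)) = 40205 / 954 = 42.14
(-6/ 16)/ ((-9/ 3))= 1/ 8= 0.12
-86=-86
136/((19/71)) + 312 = 15584/19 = 820.21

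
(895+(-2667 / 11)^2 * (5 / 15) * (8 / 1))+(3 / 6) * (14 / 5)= 95380842 / 605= 157654.28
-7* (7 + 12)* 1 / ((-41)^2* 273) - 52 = -3409087 / 65559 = -52.00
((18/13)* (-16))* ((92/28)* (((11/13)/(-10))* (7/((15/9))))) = 109296/4225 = 25.87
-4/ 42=-2/ 21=-0.10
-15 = -15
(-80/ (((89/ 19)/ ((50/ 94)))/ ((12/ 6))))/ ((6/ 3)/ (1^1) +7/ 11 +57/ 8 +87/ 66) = -267520/ 163137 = -1.64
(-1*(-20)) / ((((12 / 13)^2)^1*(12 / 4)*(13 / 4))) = 65 / 27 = 2.41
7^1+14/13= 8.08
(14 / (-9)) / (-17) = 14 / 153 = 0.09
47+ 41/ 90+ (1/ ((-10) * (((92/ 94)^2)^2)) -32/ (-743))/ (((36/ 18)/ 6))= 14149342369267/ 299407482720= 47.26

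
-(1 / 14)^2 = -1 / 196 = -0.01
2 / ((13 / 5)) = 10 / 13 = 0.77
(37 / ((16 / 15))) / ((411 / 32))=370 / 137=2.70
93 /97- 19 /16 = -355 /1552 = -0.23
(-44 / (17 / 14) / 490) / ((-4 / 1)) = 11 / 595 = 0.02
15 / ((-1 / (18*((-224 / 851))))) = 60480 / 851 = 71.07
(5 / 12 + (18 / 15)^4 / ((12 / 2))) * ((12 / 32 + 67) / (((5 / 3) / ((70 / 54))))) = 21570241 / 540000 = 39.94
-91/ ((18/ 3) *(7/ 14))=-91/ 3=-30.33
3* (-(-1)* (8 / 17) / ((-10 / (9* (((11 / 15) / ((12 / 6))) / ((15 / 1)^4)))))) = -0.00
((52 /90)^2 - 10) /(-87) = 19574 /176175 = 0.11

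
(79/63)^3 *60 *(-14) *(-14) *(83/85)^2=54344730736/2457945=22109.82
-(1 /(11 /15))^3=-3375 /1331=-2.54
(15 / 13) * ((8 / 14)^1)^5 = 15360 / 218491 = 0.07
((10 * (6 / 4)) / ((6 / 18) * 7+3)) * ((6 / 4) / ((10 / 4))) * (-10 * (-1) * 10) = 675 / 4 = 168.75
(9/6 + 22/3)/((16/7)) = 371/96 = 3.86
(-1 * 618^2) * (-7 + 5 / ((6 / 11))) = -827502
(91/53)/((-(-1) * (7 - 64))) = -91/3021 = -0.03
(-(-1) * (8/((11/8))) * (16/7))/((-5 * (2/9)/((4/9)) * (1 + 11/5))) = -128/77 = -1.66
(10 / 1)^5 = 100000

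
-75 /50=-3 /2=-1.50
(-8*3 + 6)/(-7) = 18/7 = 2.57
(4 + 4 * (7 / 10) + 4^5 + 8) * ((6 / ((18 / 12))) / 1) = 20776 / 5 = 4155.20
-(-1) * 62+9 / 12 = 251 / 4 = 62.75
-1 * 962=-962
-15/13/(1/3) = -45/13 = -3.46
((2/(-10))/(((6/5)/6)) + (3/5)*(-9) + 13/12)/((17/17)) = -319/60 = -5.32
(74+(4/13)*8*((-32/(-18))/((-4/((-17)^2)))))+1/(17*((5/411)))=-2360303/9945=-237.34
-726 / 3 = -242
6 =6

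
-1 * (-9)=9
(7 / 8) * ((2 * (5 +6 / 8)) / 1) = 161 / 16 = 10.06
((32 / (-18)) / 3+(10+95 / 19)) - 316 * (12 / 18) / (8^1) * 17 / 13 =-7030 / 351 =-20.03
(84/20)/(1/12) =252/5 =50.40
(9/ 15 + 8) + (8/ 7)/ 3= 943/ 105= 8.98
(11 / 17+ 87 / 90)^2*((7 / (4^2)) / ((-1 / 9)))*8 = -4741303 / 57800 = -82.03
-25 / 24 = -1.04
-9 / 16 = -0.56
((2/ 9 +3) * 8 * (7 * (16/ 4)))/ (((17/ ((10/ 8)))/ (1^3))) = 8120/ 153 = 53.07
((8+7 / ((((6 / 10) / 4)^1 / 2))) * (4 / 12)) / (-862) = -152 / 3879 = -0.04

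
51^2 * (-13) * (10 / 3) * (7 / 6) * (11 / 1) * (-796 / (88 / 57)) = 1491547785 / 2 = 745773892.50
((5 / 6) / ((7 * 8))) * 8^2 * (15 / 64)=25 / 112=0.22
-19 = -19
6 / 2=3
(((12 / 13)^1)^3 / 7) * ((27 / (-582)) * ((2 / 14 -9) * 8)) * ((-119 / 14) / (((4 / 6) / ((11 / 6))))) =-90154944 / 10442341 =-8.63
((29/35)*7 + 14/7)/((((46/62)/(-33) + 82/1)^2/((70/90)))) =2441901/2705001065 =0.00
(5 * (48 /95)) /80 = 3 /95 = 0.03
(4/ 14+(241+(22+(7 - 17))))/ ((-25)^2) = 1773/ 4375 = 0.41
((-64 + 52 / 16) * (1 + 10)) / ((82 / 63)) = -168399 / 328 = -513.41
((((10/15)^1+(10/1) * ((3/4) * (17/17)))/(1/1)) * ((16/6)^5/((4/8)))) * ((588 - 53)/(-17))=-859013120/12393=-69314.38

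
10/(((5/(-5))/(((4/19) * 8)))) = -320/19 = -16.84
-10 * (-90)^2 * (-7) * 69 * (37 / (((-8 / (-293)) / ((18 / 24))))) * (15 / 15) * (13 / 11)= 2067645659625 / 44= 46991946809.66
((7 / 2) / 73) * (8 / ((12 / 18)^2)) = 63 / 73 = 0.86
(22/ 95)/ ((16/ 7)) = 77/ 760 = 0.10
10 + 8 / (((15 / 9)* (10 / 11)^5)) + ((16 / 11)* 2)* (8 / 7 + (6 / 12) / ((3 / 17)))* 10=1925983343 / 14437500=133.40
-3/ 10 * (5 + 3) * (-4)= 48/ 5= 9.60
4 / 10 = 2 / 5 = 0.40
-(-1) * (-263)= -263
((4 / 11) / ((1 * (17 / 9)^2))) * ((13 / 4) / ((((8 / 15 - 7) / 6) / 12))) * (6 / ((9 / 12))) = -9097920 / 308363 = -29.50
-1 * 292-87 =-379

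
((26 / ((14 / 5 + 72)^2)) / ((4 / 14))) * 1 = 2275 / 139876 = 0.02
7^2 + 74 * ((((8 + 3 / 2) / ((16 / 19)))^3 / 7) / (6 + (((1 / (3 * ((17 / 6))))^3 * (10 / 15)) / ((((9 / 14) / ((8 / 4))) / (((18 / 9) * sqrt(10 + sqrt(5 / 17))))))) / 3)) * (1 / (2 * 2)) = 49 + 1740697597 / (458752 * (896 * sqrt(sqrt(85) / 17 + 10) / 397953 + 6)) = 680.63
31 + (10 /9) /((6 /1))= 842 /27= 31.19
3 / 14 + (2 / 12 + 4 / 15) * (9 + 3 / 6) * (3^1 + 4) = 12193 / 420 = 29.03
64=64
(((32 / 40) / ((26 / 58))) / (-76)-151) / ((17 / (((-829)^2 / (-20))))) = 64090033937 / 209950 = 305263.32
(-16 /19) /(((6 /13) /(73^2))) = -554216 /57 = -9723.09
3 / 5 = 0.60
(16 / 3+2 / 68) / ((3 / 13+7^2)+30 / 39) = 547 / 5100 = 0.11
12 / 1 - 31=-19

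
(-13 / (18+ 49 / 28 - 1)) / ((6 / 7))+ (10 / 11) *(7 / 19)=-22288 / 47025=-0.47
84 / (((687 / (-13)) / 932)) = -339248 / 229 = -1481.43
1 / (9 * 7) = 1 / 63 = 0.02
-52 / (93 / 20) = -1040 / 93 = -11.18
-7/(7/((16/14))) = -8/7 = -1.14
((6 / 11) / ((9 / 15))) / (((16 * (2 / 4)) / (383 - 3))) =475 / 11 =43.18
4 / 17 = 0.24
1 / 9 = 0.11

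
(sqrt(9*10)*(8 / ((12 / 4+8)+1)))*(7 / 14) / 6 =0.53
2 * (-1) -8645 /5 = -1731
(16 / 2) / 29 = 8 / 29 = 0.28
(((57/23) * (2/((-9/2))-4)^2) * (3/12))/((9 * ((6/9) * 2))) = 1900/1863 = 1.02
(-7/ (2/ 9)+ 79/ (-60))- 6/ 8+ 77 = 1303/ 30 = 43.43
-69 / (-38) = 69 / 38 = 1.82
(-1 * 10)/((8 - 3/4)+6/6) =-40/33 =-1.21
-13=-13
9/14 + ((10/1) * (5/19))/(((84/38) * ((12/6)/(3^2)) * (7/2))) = 213/98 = 2.17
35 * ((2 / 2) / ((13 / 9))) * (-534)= -168210 / 13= -12939.23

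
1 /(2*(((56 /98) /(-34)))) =-119 /4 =-29.75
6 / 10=3 / 5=0.60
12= 12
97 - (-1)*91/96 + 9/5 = 47879/480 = 99.75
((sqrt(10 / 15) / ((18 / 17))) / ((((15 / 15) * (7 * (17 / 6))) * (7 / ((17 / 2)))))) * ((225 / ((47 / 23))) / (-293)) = -9775 * sqrt(6) / 1349558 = -0.02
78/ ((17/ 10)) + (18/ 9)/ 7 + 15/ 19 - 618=-1291127/ 2261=-571.04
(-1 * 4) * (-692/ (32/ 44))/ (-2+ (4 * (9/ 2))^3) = 173/ 265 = 0.65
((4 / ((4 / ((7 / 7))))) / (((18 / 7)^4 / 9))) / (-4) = -2401 / 46656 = -0.05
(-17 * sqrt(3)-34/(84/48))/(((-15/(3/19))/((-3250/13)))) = -850 * sqrt(3)/19-6800/133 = -128.61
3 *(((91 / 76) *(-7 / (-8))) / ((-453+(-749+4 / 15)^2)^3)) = 21767484375 / 1217197098761431278250600448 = 0.00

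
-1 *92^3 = -778688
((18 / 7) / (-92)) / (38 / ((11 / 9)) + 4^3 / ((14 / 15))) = -0.00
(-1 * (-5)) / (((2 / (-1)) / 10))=-25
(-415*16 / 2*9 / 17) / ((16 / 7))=-26145 / 34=-768.97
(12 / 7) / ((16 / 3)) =9 / 28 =0.32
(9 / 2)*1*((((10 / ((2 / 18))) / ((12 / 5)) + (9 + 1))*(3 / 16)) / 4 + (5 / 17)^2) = 770085 / 73984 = 10.41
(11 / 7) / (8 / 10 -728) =-55 / 25452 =-0.00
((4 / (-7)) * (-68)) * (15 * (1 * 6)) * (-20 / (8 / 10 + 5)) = -2448000 / 203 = -12059.11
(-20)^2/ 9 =400/ 9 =44.44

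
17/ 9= 1.89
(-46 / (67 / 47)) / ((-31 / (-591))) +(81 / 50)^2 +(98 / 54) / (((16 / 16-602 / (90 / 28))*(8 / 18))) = -6666248823606 / 10882181875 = -612.58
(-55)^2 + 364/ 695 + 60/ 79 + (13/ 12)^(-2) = 28088622009/ 9278945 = 3027.14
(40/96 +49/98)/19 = 0.05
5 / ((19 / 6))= 30 / 19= 1.58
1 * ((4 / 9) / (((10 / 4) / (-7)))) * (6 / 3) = -112 / 45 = -2.49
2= 2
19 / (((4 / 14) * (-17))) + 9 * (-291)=-89179 / 34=-2622.91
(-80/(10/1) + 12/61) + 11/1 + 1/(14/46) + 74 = 34366/427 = 80.48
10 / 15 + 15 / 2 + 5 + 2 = 91 / 6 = 15.17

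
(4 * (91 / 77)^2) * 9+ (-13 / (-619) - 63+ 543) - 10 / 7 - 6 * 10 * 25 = -509154867 / 524293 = -971.13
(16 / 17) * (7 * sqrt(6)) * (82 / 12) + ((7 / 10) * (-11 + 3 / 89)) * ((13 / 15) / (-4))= 11102 / 6675 + 2296 * sqrt(6) / 51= 111.94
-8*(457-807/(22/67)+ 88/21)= 3689516/231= 15971.93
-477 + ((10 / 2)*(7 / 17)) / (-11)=-89234 / 187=-477.19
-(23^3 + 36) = -12203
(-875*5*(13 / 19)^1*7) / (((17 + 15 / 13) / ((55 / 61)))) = -284659375 / 273524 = -1040.71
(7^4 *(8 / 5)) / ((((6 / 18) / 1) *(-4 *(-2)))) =7203 / 5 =1440.60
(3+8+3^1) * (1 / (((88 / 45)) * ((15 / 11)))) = 5.25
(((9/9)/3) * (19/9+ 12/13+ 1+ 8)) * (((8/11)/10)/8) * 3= 64/585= 0.11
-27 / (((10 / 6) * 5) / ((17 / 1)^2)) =-23409 / 25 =-936.36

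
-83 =-83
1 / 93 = 0.01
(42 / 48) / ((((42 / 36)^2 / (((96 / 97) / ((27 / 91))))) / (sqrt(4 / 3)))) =416* sqrt(3) / 291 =2.48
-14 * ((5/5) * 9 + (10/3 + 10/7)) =-578/3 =-192.67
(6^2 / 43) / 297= 4 / 1419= 0.00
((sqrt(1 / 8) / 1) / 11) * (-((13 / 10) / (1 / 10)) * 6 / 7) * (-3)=1.07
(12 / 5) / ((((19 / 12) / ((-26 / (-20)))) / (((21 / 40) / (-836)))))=-2457 / 1985500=-0.00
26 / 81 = 0.32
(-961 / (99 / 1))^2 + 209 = 2971930 / 9801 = 303.23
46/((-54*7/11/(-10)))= 2530/189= 13.39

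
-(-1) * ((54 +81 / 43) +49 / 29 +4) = 76782 / 1247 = 61.57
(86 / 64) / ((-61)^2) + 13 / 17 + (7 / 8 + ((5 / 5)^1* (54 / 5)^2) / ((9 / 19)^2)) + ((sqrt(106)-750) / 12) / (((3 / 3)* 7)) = sqrt(106) / 84 + 181565831753 / 354239200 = 512.67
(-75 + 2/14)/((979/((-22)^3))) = 814.18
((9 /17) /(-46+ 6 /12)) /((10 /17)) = -9 /455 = -0.02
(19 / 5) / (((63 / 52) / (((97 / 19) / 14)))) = 2522 / 2205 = 1.14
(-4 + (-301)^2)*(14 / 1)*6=7610148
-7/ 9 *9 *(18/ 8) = -63/ 4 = -15.75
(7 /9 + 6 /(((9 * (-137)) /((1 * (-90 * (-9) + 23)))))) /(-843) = 4039 /1039419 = 0.00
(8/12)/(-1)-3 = -11/3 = -3.67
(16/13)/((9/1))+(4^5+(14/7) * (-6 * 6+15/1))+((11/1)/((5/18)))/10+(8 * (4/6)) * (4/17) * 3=49220861/49725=989.86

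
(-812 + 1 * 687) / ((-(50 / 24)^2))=144 / 5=28.80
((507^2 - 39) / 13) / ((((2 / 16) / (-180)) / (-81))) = 2305972800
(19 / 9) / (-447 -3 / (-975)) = -325 / 68814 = -0.00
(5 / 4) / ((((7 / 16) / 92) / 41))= 75440 / 7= 10777.14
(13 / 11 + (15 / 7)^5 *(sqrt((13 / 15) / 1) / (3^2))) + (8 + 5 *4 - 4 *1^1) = 5625 *sqrt(195) / 16807 + 277 / 11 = 29.86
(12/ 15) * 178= 712/ 5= 142.40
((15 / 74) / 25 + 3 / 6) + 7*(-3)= -3791 / 185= -20.49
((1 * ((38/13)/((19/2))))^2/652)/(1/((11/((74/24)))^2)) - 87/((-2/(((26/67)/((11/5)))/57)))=72062777143/528078937529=0.14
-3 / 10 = -0.30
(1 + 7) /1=8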